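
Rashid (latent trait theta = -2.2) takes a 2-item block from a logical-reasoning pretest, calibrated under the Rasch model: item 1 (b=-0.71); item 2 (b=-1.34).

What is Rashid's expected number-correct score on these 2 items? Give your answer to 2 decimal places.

0.48

P(theta) = 1 / (1 + exp(−(theta − b)))
P_1 = 1/(1+e^{1.4900}) = 0.1839
P_2 = 1/(1+e^{0.8600}) = 0.2973
E[score] = 0.1839 + 0.2973 = 0.4813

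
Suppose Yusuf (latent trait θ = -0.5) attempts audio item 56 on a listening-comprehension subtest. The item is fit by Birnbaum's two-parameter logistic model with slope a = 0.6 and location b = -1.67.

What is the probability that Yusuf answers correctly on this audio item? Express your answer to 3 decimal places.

0.669

P(θ) = 1 / (1 + exp(−a(θ − b)))
Exponent: 0.6 × (-0.5 − (-1.67)) = 0.7020
1/(1 + e^{-0.7020}) = 0.6686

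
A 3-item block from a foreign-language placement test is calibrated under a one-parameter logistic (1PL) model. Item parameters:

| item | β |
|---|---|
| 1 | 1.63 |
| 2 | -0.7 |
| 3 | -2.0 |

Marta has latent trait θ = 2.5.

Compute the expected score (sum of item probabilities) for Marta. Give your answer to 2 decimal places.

P(θ) = 1 / (1 + exp(−(θ − β)))
P_1 = 1/(1+e^{-0.8700}) = 0.7047
P_2 = 1/(1+e^{-3.2000}) = 0.9608
P_3 = 1/(1+e^{-4.5000}) = 0.9890
E[score] = 0.7047 + 0.9608 + 0.9890 = 2.6546

2.65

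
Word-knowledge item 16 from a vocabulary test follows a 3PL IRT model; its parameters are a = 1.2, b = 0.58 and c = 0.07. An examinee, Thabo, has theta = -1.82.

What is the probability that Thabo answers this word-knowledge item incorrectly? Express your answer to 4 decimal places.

P(theta) = c + (1 − c) · 1 / (1 + exp(−a(theta − b)))
Exponent: 1.2 × (-1.82 − 0.58) = -2.8800
1/(1 + e^{2.8800}) = 0.0532
P = 0.07 + 0.93 × 0.0532 = 0.1194
P(incorrect) = 1 − 0.1194 = 0.8806

0.8806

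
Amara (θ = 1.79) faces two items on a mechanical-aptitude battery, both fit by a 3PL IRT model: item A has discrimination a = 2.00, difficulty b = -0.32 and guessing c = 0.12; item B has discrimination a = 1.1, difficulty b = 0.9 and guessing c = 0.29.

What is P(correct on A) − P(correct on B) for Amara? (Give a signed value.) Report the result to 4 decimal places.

P(θ) = c + (1 − c) · 1 / (1 + exp(−a(θ − b)))
P_A = 0.9873
P_B = 0.8061
P_A − P_B = 0.1811

0.1811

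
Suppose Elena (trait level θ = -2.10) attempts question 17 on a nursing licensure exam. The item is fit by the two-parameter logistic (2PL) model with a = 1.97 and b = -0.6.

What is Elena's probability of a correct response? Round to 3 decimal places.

0.050

P(θ) = 1 / (1 + exp(−a(θ − b)))
Exponent: 1.97 × (-2.10 − (-0.6)) = -2.9550
1/(1 + e^{2.9550}) = 0.0495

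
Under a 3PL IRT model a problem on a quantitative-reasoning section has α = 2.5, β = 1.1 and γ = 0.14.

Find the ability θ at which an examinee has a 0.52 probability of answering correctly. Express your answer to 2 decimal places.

P(θ) = γ + (1 − γ) · 1 / (1 + exp(−α(θ − β)))
Remove guessing floor: (0.52 − 0.14)/(1 − 0.14) = 0.4419
logit = ln(0.4419/0.5581) = -0.2336
θ = β + logit/(α) = 1.1 + (-0.2336)/2.5000 = 1.0066

1.01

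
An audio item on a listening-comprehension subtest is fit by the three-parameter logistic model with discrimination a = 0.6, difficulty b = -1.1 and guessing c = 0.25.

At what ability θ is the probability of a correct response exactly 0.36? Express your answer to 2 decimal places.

P(θ) = c + (1 − c) · 1 / (1 + exp(−a(θ − b)))
Remove guessing floor: (0.36 − 0.25)/(1 − 0.25) = 0.1467
logit = ln(0.1467/0.8533) = -1.7610
θ = b + logit/(a) = -1.1 + (-1.7610)/0.6000 = -4.0350

-4.03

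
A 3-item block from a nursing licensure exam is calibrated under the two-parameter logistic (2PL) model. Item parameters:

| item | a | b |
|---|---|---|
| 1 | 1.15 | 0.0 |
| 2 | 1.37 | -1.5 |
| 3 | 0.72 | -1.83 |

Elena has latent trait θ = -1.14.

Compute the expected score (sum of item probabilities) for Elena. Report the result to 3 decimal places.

1.455

P(θ) = 1 / (1 + exp(−a(θ − b)))
P_1 = 1/(1+e^{1.3110}) = 0.2123
P_2 = 1/(1+e^{-0.4932}) = 0.6209
P_3 = 1/(1+e^{-0.4968}) = 0.6217
E[score] = 0.2123 + 0.6209 + 0.6217 = 1.4549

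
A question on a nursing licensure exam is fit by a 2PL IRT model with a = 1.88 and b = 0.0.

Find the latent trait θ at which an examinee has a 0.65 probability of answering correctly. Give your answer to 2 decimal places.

P(θ) = 1 / (1 + exp(−a(θ − b)))
logit = ln(0.6500/0.3500) = 0.6190
θ = b + logit/(a) = 0.0 + 0.6190/1.8800 = 0.3293

0.33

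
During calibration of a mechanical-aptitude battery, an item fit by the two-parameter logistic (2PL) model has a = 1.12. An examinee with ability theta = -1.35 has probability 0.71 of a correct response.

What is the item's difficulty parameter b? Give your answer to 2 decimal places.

P(theta) = 1 / (1 + exp(−a(theta − b)))
logit(0.71) = ln(0.71/0.29) = 0.8954
b = theta − logit/(a) = -1.35 − 0.8954/1.1200 = -2.1495

-2.15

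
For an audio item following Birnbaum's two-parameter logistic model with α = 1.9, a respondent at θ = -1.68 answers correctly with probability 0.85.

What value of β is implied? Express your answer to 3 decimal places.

-2.593

P(θ) = 1 / (1 + exp(−α(θ − β)))
logit(0.85) = ln(0.85/0.15) = 1.7346
β = θ − logit/(α) = -1.68 − 1.7346/1.9000 = -2.5929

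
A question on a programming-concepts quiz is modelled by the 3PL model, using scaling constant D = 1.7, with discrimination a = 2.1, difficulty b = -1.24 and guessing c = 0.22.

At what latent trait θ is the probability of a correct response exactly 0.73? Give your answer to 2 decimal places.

-1.06

P(θ) = c + (1 − c) · 1 / (1 + exp(−D·a(θ − b)))
Remove guessing floor: (0.73 − 0.22)/(1 − 0.22) = 0.6538
logit = ln(0.6538/0.3462) = 0.6360
θ = b + logit/(1.7·a) = -1.24 + 0.6360/3.5700 = -1.0619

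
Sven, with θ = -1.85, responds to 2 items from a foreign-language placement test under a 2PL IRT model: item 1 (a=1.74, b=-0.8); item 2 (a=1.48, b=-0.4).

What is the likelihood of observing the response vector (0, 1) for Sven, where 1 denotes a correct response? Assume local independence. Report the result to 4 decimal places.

P(θ) = 1 / (1 + exp(−a(θ − b)))
P_1 = 1/(1+e^{1.8270}) = 0.1386
P_2 = 1/(1+e^{2.1460}) = 0.1047
L = (1−P_1) × P_2 = 0.8614 × 0.1047 = 0.09019

0.0902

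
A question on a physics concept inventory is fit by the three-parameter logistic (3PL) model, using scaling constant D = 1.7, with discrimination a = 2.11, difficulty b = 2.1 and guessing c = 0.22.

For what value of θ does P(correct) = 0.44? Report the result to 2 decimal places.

P(θ) = c + (1 − c) · 1 / (1 + exp(−D·a(θ − b)))
Remove guessing floor: (0.44 − 0.22)/(1 − 0.22) = 0.2821
logit = ln(0.2821/0.7179) = -0.9343
θ = b + logit/(1.7·a) = 2.1 + (-0.9343)/3.5870 = 1.8395

1.84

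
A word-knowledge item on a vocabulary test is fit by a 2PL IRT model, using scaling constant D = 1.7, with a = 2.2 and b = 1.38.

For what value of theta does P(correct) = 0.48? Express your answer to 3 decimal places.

1.359

P(theta) = 1 / (1 + exp(−D·a(theta − b)))
logit = ln(0.4800/0.5200) = -0.0800
theta = b + logit/(1.7·a) = 1.38 + (-0.0800)/3.7400 = 1.3586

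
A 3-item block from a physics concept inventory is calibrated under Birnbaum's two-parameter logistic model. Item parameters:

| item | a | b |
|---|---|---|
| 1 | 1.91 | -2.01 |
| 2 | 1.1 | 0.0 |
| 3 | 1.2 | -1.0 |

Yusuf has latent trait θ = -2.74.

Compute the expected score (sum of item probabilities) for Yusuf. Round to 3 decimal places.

P(θ) = 1 / (1 + exp(−a(θ − b)))
P_1 = 1/(1+e^{1.3943}) = 0.1987
P_2 = 1/(1+e^{3.0140}) = 0.0468
P_3 = 1/(1+e^{2.0880}) = 0.1103
E[score] = 0.1987 + 0.0468 + 0.1103 = 0.3558

0.356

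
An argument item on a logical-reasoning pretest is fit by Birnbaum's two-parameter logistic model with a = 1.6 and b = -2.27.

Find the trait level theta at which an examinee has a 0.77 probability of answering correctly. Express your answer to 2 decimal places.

-1.51

P(theta) = 1 / (1 + exp(−a(theta − b)))
logit = ln(0.7700/0.2300) = 1.2083
theta = b + logit/(a) = -2.27 + 1.2083/1.6000 = -1.5148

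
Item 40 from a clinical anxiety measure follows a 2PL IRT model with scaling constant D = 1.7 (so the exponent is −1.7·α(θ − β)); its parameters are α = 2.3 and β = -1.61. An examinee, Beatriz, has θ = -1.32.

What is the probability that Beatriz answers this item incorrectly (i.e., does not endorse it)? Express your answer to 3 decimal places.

P(θ) = 1 / (1 + exp(−D·α(θ − β)))
Exponent: 1.7 × 2.3 × (-1.32 − (-1.61)) = 1.1339
1/(1 + e^{-1.1339}) = 0.7566
P = 0.7566
P(incorrect) = 1 − 0.7566 = 0.2434

0.243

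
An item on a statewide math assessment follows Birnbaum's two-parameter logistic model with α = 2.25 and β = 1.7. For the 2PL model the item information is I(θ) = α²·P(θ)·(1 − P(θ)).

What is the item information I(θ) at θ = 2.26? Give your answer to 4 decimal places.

0.8715

P = 1/(1+e^{-1.2600}) = 0.7790
P(1−P) = 0.7790 × 0.2210 = 0.1721
I = α² × P(1−P) = 2.25² × 0.1721 = 0.87148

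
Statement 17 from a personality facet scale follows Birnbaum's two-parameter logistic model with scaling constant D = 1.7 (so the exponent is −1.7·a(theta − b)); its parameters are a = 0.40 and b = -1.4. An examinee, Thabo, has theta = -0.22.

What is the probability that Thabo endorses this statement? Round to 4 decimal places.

P(theta) = 1 / (1 + exp(−D·a(theta − b)))
Exponent: 1.7 × 0.40 × (-0.22 − (-1.4)) = 0.8024
1/(1 + e^{-0.8024}) = 0.6905
P = 0.6905

0.6905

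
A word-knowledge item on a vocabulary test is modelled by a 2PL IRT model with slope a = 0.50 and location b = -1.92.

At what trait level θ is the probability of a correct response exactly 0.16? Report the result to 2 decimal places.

-5.24

P(θ) = 1 / (1 + exp(−a(θ − b)))
logit = ln(0.1600/0.8400) = -1.6582
θ = b + logit/(a) = -1.92 + (-1.6582)/0.5000 = -5.2365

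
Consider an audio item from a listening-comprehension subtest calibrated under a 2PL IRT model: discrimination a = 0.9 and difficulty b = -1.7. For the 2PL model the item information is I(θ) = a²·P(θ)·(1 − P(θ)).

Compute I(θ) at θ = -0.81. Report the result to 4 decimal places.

0.1732

P = 1/(1+e^{-0.8010}) = 0.6902
P(1−P) = 0.6902 × 0.3098 = 0.2138
I = a² × P(1−P) = 0.9² × 0.2138 = 0.17320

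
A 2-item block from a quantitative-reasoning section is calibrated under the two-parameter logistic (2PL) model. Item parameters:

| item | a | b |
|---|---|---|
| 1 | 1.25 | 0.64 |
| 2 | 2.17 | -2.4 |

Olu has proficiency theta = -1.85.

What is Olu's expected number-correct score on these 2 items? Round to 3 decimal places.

0.810

P(theta) = 1 / (1 + exp(−a(theta − b)))
P_1 = 1/(1+e^{3.1125}) = 0.0426
P_2 = 1/(1+e^{-1.1935}) = 0.7674
E[score] = 0.0426 + 0.7674 = 0.8100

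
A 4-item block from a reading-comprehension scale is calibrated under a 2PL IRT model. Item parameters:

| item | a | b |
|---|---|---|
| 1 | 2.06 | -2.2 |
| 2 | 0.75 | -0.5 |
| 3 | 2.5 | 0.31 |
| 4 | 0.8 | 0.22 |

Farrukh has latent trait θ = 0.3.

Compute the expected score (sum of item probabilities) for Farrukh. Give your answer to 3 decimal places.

2.650

P(θ) = 1 / (1 + exp(−a(θ − b)))
P_1 = 1/(1+e^{-5.1500}) = 0.9942
P_2 = 1/(1+e^{-0.6000}) = 0.6457
P_3 = 1/(1+e^{0.0250}) = 0.4938
P_4 = 1/(1+e^{-0.0640}) = 0.5160
E[score] = 0.9942 + 0.6457 + 0.4938 + 0.5160 = 2.6496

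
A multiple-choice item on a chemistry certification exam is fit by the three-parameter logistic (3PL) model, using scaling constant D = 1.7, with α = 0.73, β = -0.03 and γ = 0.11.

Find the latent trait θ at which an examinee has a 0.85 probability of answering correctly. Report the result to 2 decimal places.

P(θ) = γ + (1 − γ) · 1 / (1 + exp(−D·α(θ − β)))
Remove guessing floor: (0.85 − 0.11)/(1 − 0.11) = 0.8315
logit = ln(0.8315/0.1685) = 1.5960
θ = β + logit/(1.7·α) = -0.03 + 1.5960/1.2410 = 1.2561

1.26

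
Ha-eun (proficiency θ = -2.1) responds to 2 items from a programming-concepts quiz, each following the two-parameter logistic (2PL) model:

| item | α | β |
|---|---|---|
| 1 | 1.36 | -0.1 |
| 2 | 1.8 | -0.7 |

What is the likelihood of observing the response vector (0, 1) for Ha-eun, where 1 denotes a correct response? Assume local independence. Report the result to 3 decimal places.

P(θ) = 1 / (1 + exp(−α(θ − β)))
P_1 = 1/(1+e^{2.7200}) = 0.0618
P_2 = 1/(1+e^{2.5200}) = 0.0745
L = (1−P_1) × P_2 = 0.9382 × 0.0745 = 0.06987

0.070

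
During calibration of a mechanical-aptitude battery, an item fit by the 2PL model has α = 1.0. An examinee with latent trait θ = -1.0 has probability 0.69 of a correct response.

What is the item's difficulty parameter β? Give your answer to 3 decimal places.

P(θ) = 1 / (1 + exp(−α(θ − β)))
logit(0.69) = ln(0.69/0.31) = 0.8001
β = θ − logit/(α) = -1.0 − 0.8001/1.0000 = -1.8001

-1.800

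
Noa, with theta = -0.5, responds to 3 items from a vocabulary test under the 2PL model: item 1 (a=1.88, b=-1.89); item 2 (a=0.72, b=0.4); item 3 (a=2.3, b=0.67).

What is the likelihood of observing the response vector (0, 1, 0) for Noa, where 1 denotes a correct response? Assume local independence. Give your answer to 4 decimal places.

P(theta) = 1 / (1 + exp(−a(theta − b)))
P_1 = 1/(1+e^{-2.6132}) = 0.9317
P_2 = 1/(1+e^{0.6480}) = 0.3434
P_3 = 1/(1+e^{2.6910}) = 0.0635
L = (1−P_1) × P_2 × (1−P_3) = 0.0683 × 0.3434 × 0.9365 = 0.02197

0.0220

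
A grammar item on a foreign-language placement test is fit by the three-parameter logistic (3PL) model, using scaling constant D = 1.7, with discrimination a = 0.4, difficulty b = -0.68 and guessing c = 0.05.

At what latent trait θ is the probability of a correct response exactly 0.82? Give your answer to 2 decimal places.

P(θ) = c + (1 − c) · 1 / (1 + exp(−D·a(θ − b)))
Remove guessing floor: (0.82 − 0.05)/(1 − 0.05) = 0.8105
logit = ln(0.8105/0.1895) = 1.4534
θ = b + logit/(1.7·a) = -0.68 + 1.4534/0.6800 = 1.4574

1.46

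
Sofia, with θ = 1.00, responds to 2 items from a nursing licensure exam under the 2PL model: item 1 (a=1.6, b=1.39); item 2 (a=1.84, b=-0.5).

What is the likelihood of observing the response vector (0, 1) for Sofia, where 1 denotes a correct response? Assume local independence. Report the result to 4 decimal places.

0.6124

P(θ) = 1 / (1 + exp(−a(θ − b)))
P_1 = 1/(1+e^{0.6240}) = 0.3489
P_2 = 1/(1+e^{-2.7600}) = 0.9405
L = (1−P_1) × P_2 = 0.6511 × 0.9405 = 0.61237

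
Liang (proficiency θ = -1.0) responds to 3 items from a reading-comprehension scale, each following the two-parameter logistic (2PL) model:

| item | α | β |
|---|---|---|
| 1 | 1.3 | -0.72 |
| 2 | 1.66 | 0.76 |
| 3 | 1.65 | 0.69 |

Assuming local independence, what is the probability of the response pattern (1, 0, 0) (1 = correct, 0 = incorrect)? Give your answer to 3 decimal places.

P(θ) = 1 / (1 + exp(−α(θ − β)))
P_1 = 1/(1+e^{0.3640}) = 0.4100
P_2 = 1/(1+e^{2.9216}) = 0.0511
P_3 = 1/(1+e^{2.7885}) = 0.0579
L = P_1 × (1−P_2) × (1−P_3) = 0.4100 × 0.9489 × 0.9421 = 0.36650

0.366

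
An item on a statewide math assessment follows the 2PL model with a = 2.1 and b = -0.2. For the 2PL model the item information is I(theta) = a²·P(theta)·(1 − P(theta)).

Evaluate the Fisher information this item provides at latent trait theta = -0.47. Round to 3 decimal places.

P = 1/(1+e^{0.5670}) = 0.3619
P(1−P) = 0.3619 × 0.6381 = 0.2309
I = a² × P(1−P) = 2.1² × 0.2309 = 1.01843

1.018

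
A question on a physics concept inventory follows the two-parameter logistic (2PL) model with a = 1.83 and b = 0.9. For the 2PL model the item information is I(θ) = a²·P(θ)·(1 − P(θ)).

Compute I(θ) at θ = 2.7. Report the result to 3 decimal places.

P = 1/(1+e^{-3.2940}) = 0.9642
P(1−P) = 0.9642 × 0.0358 = 0.0345
I = a² × P(1−P) = 1.83² × 0.0345 = 0.11553

0.116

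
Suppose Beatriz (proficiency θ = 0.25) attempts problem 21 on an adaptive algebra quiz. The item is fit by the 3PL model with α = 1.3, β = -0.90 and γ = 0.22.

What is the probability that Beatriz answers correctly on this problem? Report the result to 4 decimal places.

P(θ) = γ + (1 − γ) · 1 / (1 + exp(−α(θ − β)))
Exponent: 1.3 × (0.25 − (-0.90)) = 1.4950
1/(1 + e^{-1.4950}) = 0.8168
P = 0.22 + 0.78 × 0.8168 = 0.8571

0.8571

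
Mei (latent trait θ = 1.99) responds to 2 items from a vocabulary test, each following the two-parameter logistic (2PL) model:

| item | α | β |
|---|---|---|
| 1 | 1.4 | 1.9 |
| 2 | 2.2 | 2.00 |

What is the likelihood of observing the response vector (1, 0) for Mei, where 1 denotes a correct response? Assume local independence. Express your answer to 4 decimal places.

P(θ) = 1 / (1 + exp(−α(θ − β)))
P_1 = 1/(1+e^{-0.1260}) = 0.5315
P_2 = 1/(1+e^{0.0220}) = 0.4945
L = P_1 × (1−P_2) = 0.5315 × 0.5055 = 0.26865

0.2687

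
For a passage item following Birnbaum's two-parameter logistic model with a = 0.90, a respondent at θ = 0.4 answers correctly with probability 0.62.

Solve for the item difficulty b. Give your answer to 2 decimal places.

-0.14

P(θ) = 1 / (1 + exp(−a(θ − b)))
logit(0.62) = ln(0.62/0.38) = 0.4895
b = θ − logit/(a) = 0.4 − 0.4895/0.9000 = -0.1439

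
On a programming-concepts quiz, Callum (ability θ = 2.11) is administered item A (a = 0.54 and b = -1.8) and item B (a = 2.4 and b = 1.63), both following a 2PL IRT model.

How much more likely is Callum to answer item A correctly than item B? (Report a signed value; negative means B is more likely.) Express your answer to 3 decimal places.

P(θ) = 1 / (1 + exp(−a(θ − b)))
P_A = 0.8920
P_B = 0.7599
P_A − P_B = 0.1321

0.132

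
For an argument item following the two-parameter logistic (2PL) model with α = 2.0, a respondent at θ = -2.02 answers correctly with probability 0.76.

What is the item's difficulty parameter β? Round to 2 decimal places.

P(θ) = 1 / (1 + exp(−α(θ − β)))
logit(0.76) = ln(0.76/0.24) = 1.1527
β = θ − logit/(α) = -2.02 − 1.1527/2.0000 = -2.5963

-2.60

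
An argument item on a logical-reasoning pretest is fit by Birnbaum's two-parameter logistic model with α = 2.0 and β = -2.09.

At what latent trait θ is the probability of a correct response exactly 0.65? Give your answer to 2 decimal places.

-1.78

P(θ) = 1 / (1 + exp(−α(θ − β)))
logit = ln(0.6500/0.3500) = 0.6190
θ = β + logit/(α) = -2.09 + 0.6190/2.0000 = -1.7805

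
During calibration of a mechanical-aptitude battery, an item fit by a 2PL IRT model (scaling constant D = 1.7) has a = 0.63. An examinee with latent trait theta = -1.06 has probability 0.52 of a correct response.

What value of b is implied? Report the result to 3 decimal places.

P(theta) = 1 / (1 + exp(−D·a(theta − b)))
logit(0.52) = ln(0.52/0.48) = 0.0800
b = theta − logit/(1.7·a) = -1.06 − 0.0800/1.0710 = -1.1347

-1.135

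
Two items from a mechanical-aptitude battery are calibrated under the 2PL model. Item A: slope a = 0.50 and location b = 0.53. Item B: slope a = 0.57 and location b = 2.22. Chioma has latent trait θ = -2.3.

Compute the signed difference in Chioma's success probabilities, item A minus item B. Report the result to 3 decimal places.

P(θ) = 1 / (1 + exp(−a(θ − b)))
P_A = 0.1954
P_B = 0.0707
P_A − P_B = 0.1248

0.125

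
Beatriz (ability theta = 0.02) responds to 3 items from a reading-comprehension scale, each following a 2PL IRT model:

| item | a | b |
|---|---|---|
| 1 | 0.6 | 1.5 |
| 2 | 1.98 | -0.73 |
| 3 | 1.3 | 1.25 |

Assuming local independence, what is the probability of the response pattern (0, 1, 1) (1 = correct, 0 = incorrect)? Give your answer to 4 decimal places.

P(theta) = 1 / (1 + exp(−a(theta − b)))
P_1 = 1/(1+e^{0.8880}) = 0.2915
P_2 = 1/(1+e^{-1.4850}) = 0.8153
P_3 = 1/(1+e^{1.5990}) = 0.1681
L = (1−P_1) × P_2 × P_3 = 0.7085 × 0.8153 × 0.1681 = 0.09711

0.0971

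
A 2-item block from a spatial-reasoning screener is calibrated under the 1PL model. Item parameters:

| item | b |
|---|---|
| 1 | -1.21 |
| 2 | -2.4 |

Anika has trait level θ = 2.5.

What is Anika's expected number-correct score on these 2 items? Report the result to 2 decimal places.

P(θ) = 1 / (1 + exp(−(θ − b)))
P_1 = 1/(1+e^{-3.7100}) = 0.9761
P_2 = 1/(1+e^{-4.9000}) = 0.9926
E[score] = 0.9761 + 0.9926 = 1.9687

1.97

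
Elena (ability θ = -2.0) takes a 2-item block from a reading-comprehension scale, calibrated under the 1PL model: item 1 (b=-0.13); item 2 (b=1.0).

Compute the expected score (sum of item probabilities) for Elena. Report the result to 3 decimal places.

0.181

P(θ) = 1 / (1 + exp(−(θ − b)))
P_1 = 1/(1+e^{1.8700}) = 0.1335
P_2 = 1/(1+e^{3.0000}) = 0.0474
E[score] = 0.1335 + 0.0474 = 0.1810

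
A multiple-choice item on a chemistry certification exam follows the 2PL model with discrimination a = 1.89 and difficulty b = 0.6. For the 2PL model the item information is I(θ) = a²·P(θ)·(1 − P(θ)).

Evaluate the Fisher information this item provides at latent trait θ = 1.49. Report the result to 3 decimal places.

0.472

P = 1/(1+e^{-1.6821}) = 0.8432
P(1−P) = 0.8432 × 0.1568 = 0.1322
I = a² × P(1−P) = 1.89² × 0.1322 = 0.47232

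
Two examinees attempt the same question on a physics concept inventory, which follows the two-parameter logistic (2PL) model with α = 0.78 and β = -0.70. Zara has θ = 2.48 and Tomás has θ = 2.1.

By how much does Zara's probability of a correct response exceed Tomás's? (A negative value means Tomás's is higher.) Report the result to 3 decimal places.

P(θ) = 1 / (1 + exp(−α(θ − β)))
P(Zara) = 0.9228  [exponent 2.4804]
P(Tomás) = 0.8988  [exponent 2.1840]
Difference = 0.9228 − 0.8988 = 0.0240

0.024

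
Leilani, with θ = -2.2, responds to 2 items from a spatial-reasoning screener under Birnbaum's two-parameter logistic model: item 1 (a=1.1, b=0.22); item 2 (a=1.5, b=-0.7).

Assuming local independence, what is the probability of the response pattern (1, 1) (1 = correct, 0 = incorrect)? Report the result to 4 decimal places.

P(θ) = 1 / (1 + exp(−a(θ − b)))
P_1 = 1/(1+e^{2.6620}) = 0.0653
P_2 = 1/(1+e^{2.2500}) = 0.0953
L = P_1 × P_2 = 0.0653 × 0.0953 = 0.00622

0.0062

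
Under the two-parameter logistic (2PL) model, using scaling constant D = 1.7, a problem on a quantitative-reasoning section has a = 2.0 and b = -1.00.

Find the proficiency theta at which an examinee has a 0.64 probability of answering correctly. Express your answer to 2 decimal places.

-0.83

P(theta) = 1 / (1 + exp(−D·a(theta − b)))
logit = ln(0.6400/0.3600) = 0.5754
theta = b + logit/(1.7·a) = -1.00 + 0.5754/3.4000 = -0.8308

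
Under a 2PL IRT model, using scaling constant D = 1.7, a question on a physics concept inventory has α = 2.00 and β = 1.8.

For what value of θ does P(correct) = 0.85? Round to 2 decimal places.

2.31

P(θ) = 1 / (1 + exp(−D·α(θ − β)))
logit = ln(0.8500/0.1500) = 1.7346
θ = β + logit/(1.7·α) = 1.8 + 1.7346/3.4000 = 2.3102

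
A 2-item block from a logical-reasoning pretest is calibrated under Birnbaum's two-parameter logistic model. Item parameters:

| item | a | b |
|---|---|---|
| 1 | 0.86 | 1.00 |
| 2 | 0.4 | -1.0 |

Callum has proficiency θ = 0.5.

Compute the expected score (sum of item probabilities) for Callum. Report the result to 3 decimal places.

1.040

P(θ) = 1 / (1 + exp(−a(θ − b)))
P_1 = 1/(1+e^{0.4300}) = 0.3941
P_2 = 1/(1+e^{-0.6000}) = 0.6457
E[score] = 0.3941 + 0.6457 = 1.0398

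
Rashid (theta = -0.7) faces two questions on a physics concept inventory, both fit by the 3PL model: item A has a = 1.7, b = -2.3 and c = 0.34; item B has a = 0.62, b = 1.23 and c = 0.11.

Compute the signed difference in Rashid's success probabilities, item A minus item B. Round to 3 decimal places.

P(theta) = c + (1 − c) · 1 / (1 + exp(−a(theta − b)))
P_A = 0.9592
P_B = 0.3166
P_A − P_B = 0.6427

0.643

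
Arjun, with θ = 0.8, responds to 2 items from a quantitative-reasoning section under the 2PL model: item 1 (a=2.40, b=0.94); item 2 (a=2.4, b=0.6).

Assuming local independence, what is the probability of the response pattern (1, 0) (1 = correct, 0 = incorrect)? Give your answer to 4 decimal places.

0.1593

P(θ) = 1 / (1 + exp(−a(θ − b)))
P_1 = 1/(1+e^{0.3360}) = 0.4168
P_2 = 1/(1+e^{-0.4800}) = 0.6177
L = P_1 × (1−P_2) = 0.4168 × 0.3823 = 0.15932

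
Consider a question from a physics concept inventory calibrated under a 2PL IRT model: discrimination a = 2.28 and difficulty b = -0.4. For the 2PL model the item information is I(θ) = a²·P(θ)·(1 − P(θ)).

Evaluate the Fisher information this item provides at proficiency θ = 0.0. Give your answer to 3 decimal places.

1.063

P = 1/(1+e^{-0.9120}) = 0.7134
P(1−P) = 0.7134 × 0.2866 = 0.2045
I = a² × P(1−P) = 2.28² × 0.2045 = 1.06285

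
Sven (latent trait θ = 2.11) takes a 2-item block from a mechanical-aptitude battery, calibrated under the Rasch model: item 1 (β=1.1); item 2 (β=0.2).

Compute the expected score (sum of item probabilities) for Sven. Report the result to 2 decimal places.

1.60

P(θ) = 1 / (1 + exp(−(θ − β)))
P_1 = 1/(1+e^{-1.0100}) = 0.7330
P_2 = 1/(1+e^{-1.9100}) = 0.8710
E[score] = 0.7330 + 0.8710 = 1.6040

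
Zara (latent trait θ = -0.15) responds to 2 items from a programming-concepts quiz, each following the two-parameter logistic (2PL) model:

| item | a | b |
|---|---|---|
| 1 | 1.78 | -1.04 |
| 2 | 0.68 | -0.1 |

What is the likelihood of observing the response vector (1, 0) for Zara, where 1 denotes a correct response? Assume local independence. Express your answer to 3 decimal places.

0.422

P(θ) = 1 / (1 + exp(−a(θ − b)))
P_1 = 1/(1+e^{-1.5842}) = 0.8298
P_2 = 1/(1+e^{0.0340}) = 0.4915
L = P_1 × (1−P_2) = 0.8298 × 0.5085 = 0.42195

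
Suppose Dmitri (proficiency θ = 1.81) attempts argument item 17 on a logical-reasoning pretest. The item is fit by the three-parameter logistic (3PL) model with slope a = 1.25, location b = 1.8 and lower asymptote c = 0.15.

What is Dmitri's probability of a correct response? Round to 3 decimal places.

0.578

P(θ) = c + (1 − c) · 1 / (1 + exp(−a(θ − b)))
Exponent: 1.25 × (1.81 − 1.8) = 0.0125
1/(1 + e^{-0.0125}) = 0.5031
P = 0.15 + 0.85 × 0.5031 = 0.5777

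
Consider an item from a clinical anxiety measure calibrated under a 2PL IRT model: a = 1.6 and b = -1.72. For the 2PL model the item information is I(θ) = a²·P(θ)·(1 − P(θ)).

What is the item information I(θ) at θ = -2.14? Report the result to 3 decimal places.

P = 1/(1+e^{0.6720}) = 0.3380
P(1−P) = 0.3380 × 0.6620 = 0.2238
I = a² × P(1−P) = 1.6² × 0.2238 = 0.57286

0.573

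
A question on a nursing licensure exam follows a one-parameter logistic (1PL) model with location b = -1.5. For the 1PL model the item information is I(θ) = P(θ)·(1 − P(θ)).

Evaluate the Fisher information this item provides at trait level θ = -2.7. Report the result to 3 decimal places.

P = 1/(1+e^{1.2000}) = 0.2315
P(1−P) = 0.2315 × 0.7685 = 0.1779
I = P(1−P) = 0.17789

0.178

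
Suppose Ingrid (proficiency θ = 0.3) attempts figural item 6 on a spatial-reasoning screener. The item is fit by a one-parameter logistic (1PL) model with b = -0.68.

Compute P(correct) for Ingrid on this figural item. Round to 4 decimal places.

P(θ) = 1 / (1 + exp(−(θ − b)))
Exponent: (0.3 − (-0.68)) = 0.9800
1/(1 + e^{-0.9800}) = 0.7271
P = 0.7271

0.7271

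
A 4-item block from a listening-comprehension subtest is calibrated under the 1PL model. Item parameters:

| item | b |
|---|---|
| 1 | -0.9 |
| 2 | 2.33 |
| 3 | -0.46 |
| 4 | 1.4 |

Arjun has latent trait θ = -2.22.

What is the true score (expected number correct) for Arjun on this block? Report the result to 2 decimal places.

0.39

P(θ) = 1 / (1 + exp(−(θ − b)))
P_1 = 1/(1+e^{1.3200}) = 0.2108
P_2 = 1/(1+e^{4.5500}) = 0.0105
P_3 = 1/(1+e^{1.7600}) = 0.1468
P_4 = 1/(1+e^{3.6200}) = 0.0261
E[score] = 0.2108 + 0.0105 + 0.1468 + 0.0261 = 0.3941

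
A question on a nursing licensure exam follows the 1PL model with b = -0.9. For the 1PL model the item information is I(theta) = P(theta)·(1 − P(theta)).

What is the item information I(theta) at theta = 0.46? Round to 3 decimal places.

0.163

P = 1/(1+e^{-1.3600}) = 0.7958
P(1−P) = 0.7958 × 0.2042 = 0.1625
I = P(1−P) = 0.16253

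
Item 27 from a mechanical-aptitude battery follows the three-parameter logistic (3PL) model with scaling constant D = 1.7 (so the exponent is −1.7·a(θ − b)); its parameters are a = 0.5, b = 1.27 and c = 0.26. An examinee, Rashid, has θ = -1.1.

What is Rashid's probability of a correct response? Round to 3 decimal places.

P(θ) = c + (1 − c) · 1 / (1 + exp(−D·a(θ − b)))
Exponent: 1.7 × 0.5 × (-1.1 − 1.27) = -2.0145
1/(1 + e^{2.0145}) = 0.1177
P = 0.26 + 0.74 × 0.1177 = 0.3471

0.347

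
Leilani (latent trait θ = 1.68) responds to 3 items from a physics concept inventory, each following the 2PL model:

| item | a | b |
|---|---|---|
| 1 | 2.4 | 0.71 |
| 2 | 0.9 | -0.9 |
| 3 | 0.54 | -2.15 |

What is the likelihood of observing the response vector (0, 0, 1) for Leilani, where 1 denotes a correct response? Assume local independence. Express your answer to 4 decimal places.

P(θ) = 1 / (1 + exp(−a(θ − b)))
P_1 = 1/(1+e^{-2.3280}) = 0.9112
P_2 = 1/(1+e^{-2.3220}) = 0.9107
P_3 = 1/(1+e^{-2.0682}) = 0.8878
L = (1−P_1) × (1−P_2) × P_3 = 0.0888 × 0.0893 × 0.8878 = 0.00704

0.0070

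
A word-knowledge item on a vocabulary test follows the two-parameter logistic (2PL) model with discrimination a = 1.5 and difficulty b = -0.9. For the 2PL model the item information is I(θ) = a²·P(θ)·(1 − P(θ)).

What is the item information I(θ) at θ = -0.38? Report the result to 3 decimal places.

0.485

P = 1/(1+e^{-0.7800}) = 0.6857
P(1−P) = 0.6857 × 0.3143 = 0.2155
I = a² × P(1−P) = 1.5² × 0.2155 = 0.48493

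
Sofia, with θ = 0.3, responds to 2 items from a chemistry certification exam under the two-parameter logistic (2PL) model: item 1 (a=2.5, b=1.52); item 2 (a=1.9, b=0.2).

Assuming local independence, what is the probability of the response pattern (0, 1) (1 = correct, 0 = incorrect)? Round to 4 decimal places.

P(θ) = 1 / (1 + exp(−a(θ − b)))
P_1 = 1/(1+e^{3.0500}) = 0.0452
P_2 = 1/(1+e^{-0.1900}) = 0.5474
L = (1−P_1) × P_2 = 0.9548 × 0.5474 = 0.52261

0.5226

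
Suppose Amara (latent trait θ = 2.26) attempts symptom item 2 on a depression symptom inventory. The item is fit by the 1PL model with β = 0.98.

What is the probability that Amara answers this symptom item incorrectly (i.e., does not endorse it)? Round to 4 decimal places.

P(θ) = 1 / (1 + exp(−(θ − β)))
Exponent: (2.26 − 0.98) = 1.2800
1/(1 + e^{-1.2800}) = 0.7824
P = 0.7824
P(incorrect) = 1 − 0.7824 = 0.2176

0.2176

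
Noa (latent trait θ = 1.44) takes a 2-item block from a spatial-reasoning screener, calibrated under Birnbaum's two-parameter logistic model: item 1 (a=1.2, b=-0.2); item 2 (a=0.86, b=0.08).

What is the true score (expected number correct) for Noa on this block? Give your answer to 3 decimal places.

1.640

P(θ) = 1 / (1 + exp(−a(θ − b)))
P_1 = 1/(1+e^{-1.9680}) = 0.8774
P_2 = 1/(1+e^{-1.1696}) = 0.7631
E[score] = 0.8774 + 0.7631 = 1.6405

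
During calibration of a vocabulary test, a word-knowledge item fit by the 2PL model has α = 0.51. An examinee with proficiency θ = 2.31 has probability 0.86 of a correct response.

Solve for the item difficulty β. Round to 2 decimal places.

P(θ) = 1 / (1 + exp(−α(θ − β)))
logit(0.86) = ln(0.86/0.14) = 1.8153
β = θ − logit/(α) = 2.31 − 1.8153/0.5100 = -1.2494

-1.25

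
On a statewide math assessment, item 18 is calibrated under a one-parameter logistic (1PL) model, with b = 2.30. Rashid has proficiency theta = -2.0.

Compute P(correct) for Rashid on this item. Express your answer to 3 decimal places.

P(theta) = 1 / (1 + exp(−(theta − b)))
Exponent: (-2.0 − 2.30) = -4.3000
1/(1 + e^{4.3000}) = 0.0134
P = 0.0134

0.013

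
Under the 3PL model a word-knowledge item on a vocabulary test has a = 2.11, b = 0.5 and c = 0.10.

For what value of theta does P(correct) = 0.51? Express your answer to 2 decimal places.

P(theta) = c + (1 − c) · 1 / (1 + exp(−a(theta − b)))
Remove guessing floor: (0.51 − 0.10)/(1 − 0.10) = 0.4556
logit = ln(0.4556/0.5444) = -0.1782
theta = b + logit/(a) = 0.5 + (-0.1782)/2.1100 = 0.4155

0.42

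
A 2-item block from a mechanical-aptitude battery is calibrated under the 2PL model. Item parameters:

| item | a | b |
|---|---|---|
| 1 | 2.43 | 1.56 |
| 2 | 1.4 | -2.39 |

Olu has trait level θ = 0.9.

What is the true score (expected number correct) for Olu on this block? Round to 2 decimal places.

1.16

P(θ) = 1 / (1 + exp(−a(θ − b)))
P_1 = 1/(1+e^{1.6038}) = 0.1675
P_2 = 1/(1+e^{-4.6060}) = 0.9901
E[score] = 0.1675 + 0.9901 = 1.1576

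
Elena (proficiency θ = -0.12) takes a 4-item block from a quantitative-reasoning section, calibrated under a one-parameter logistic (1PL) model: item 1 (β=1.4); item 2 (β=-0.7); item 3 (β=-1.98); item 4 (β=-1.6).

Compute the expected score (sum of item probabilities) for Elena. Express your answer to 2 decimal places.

P(θ) = 1 / (1 + exp(−(θ − β)))
P_1 = 1/(1+e^{1.5200}) = 0.1795
P_2 = 1/(1+e^{-0.5800}) = 0.6411
P_3 = 1/(1+e^{-1.8600}) = 0.8653
P_4 = 1/(1+e^{-1.4800}) = 0.8146
E[score] = 0.1795 + 0.6411 + 0.8653 + 0.8146 = 2.5004

2.50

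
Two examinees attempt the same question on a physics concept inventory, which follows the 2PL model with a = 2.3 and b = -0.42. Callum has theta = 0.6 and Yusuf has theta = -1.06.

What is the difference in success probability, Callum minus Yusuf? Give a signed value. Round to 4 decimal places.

P(theta) = 1 / (1 + exp(−a(theta − b)))
P(Callum) = 0.9126  [exponent 2.3460]
P(Yusuf) = 0.1866  [exponent -1.4720]
Difference = 0.9126 − 0.1866 = 0.7260

0.7260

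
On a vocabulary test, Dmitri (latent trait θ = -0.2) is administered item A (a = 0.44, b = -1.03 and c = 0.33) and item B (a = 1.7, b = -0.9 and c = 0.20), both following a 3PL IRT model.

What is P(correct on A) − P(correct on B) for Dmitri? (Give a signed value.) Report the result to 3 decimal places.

-0.088

P(θ) = c + (1 − c) · 1 / (1 + exp(−a(θ − b)))
P_A = 0.7255
P_B = 0.8134
P_A − P_B = -0.0879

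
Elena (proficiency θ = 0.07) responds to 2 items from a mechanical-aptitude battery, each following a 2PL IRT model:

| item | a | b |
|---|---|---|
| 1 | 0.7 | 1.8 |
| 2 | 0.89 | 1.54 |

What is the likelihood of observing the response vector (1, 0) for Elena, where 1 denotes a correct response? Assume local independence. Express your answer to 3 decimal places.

P(θ) = 1 / (1 + exp(−a(θ − b)))
P_1 = 1/(1+e^{1.2110}) = 0.2295
P_2 = 1/(1+e^{1.3083}) = 0.2128
L = P_1 × (1−P_2) = 0.2295 × 0.7872 = 0.18069

0.181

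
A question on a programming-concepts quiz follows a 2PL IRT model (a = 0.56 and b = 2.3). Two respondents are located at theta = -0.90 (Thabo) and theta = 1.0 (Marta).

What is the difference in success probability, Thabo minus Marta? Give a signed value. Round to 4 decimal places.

-0.1828

P(theta) = 1 / (1 + exp(−a(theta − b)))
P(Thabo) = 0.1428  [exponent -1.7920]
P(Marta) = 0.3256  [exponent -0.7280]
Difference = 0.1428 − 0.3256 = -0.1828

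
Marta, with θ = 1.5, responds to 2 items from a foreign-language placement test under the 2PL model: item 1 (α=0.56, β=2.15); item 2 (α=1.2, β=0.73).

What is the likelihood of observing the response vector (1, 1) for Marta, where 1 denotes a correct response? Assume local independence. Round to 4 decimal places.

P(θ) = 1 / (1 + exp(−α(θ − β)))
P_1 = 1/(1+e^{0.3640}) = 0.4100
P_2 = 1/(1+e^{-0.9240}) = 0.7159
L = P_1 × P_2 = 0.4100 × 0.7159 = 0.29350

0.2935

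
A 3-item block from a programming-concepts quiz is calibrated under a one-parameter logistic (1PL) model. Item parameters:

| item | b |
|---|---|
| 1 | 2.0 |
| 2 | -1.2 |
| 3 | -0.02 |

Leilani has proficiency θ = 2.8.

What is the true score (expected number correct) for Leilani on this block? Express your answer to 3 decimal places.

P(θ) = 1 / (1 + exp(−(θ − b)))
P_1 = 1/(1+e^{-0.8000}) = 0.6900
P_2 = 1/(1+e^{-4.0000}) = 0.9820
P_3 = 1/(1+e^{-2.8200}) = 0.9437
E[score] = 0.6900 + 0.9820 + 0.9437 = 2.6157

2.616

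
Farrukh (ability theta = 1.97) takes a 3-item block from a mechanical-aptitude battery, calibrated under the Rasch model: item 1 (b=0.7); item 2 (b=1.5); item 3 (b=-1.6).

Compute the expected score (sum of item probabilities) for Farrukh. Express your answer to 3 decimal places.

2.369

P(theta) = 1 / (1 + exp(−(theta − b)))
P_1 = 1/(1+e^{-1.2700}) = 0.7807
P_2 = 1/(1+e^{-0.4700}) = 0.6154
P_3 = 1/(1+e^{-3.5700}) = 0.9726
E[score] = 0.7807 + 0.6154 + 0.9726 = 2.3687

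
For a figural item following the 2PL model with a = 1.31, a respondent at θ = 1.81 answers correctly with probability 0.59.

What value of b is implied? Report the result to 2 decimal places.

P(θ) = 1 / (1 + exp(−a(θ − b)))
logit(0.59) = ln(0.59/0.41) = 0.3640
b = θ − logit/(a) = 1.81 − 0.3640/1.3100 = 1.5322

1.53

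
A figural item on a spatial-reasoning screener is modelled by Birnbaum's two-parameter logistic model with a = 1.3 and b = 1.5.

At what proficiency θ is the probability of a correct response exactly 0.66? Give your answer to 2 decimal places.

2.01

P(θ) = 1 / (1 + exp(−a(θ − b)))
logit = ln(0.6600/0.3400) = 0.6633
θ = b + logit/(a) = 1.5 + 0.6633/1.3000 = 2.0102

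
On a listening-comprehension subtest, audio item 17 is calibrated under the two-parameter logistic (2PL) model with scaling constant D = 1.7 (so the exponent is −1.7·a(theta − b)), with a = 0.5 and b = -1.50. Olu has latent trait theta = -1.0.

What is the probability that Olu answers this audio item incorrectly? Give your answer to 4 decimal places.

0.3953

P(theta) = 1 / (1 + exp(−D·a(theta − b)))
Exponent: 1.7 × 0.5 × (-1.0 − (-1.50)) = 0.4250
1/(1 + e^{-0.4250}) = 0.6047
P = 0.6047
P(incorrect) = 1 − 0.6047 = 0.3953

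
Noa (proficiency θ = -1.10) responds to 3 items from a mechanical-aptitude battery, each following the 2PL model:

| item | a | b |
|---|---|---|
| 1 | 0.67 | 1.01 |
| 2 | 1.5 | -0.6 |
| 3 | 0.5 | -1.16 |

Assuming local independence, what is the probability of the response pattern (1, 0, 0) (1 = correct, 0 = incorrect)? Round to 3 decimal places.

P(θ) = 1 / (1 + exp(−a(θ − b)))
P_1 = 1/(1+e^{1.4137}) = 0.1957
P_2 = 1/(1+e^{0.7500}) = 0.3208
P_3 = 1/(1+e^{-0.0300}) = 0.5075
L = P_1 × (1−P_2) × (1−P_3) = 0.1957 × 0.6792 × 0.4925 = 0.06544

0.065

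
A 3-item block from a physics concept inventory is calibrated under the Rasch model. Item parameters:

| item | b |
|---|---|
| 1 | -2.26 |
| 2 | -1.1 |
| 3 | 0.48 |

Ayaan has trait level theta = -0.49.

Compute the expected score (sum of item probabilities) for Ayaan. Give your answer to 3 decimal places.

P(theta) = 1 / (1 + exp(−(theta − b)))
P_1 = 1/(1+e^{-1.7700}) = 0.8545
P_2 = 1/(1+e^{-0.6100}) = 0.6479
P_3 = 1/(1+e^{0.9700}) = 0.2749
E[score] = 0.8545 + 0.6479 + 0.2749 = 1.7773

1.777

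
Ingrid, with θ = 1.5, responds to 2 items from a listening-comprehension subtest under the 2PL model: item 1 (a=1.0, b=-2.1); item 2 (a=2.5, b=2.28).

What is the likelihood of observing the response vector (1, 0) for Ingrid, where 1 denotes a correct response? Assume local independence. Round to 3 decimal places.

0.852

P(θ) = 1 / (1 + exp(−a(θ − b)))
P_1 = 1/(1+e^{-3.6000}) = 0.9734
P_2 = 1/(1+e^{1.9500}) = 0.1246
L = P_1 × (1−P_2) = 0.9734 × 0.8754 = 0.85216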